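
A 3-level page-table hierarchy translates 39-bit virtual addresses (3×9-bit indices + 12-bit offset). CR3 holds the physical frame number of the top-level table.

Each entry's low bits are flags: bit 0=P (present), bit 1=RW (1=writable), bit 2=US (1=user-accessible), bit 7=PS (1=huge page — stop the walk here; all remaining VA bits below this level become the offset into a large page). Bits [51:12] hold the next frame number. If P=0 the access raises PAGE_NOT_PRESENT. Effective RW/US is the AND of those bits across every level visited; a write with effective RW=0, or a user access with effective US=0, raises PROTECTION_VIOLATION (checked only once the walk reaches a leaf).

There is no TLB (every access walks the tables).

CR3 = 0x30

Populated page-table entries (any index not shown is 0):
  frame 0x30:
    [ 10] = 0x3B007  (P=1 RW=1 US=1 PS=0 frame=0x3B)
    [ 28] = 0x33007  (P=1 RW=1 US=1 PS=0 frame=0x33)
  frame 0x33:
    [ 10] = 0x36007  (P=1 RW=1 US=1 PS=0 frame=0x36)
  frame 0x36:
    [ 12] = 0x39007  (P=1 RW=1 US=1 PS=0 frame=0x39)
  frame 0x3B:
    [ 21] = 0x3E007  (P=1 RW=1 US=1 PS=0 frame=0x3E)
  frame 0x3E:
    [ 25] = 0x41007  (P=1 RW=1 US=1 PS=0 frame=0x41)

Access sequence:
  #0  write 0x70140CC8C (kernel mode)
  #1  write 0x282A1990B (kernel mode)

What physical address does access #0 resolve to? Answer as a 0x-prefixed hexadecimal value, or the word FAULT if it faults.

Trace:
#0 VA=0x70140CC8C (w,kernel):
  L0 @0x30[28] → 0x33007  P=1,RW=1,US=1,PS=0
  L1 @0x33[10] → 0x36007  P=1,RW=1,US=1,PS=0
  L2 @0x36[12] → 0x39007  P=1,RW=1,US=1,PS=0
  ✓ 0x39C8C  — 3 lookups
#1 VA=0x282A1990B (w,kernel):
  L0 @0x30[10] → 0x3B007  P=1,RW=1,US=1,PS=0
  L1 @0x3B[21] → 0x3E007  P=1,RW=1,US=1,PS=0
  L2 @0x3E[25] → 0x41007  P=1,RW=1,US=1,PS=0
  ✓ 0x4190B  — 3 lookups

Access #0 PA: 0x39C8C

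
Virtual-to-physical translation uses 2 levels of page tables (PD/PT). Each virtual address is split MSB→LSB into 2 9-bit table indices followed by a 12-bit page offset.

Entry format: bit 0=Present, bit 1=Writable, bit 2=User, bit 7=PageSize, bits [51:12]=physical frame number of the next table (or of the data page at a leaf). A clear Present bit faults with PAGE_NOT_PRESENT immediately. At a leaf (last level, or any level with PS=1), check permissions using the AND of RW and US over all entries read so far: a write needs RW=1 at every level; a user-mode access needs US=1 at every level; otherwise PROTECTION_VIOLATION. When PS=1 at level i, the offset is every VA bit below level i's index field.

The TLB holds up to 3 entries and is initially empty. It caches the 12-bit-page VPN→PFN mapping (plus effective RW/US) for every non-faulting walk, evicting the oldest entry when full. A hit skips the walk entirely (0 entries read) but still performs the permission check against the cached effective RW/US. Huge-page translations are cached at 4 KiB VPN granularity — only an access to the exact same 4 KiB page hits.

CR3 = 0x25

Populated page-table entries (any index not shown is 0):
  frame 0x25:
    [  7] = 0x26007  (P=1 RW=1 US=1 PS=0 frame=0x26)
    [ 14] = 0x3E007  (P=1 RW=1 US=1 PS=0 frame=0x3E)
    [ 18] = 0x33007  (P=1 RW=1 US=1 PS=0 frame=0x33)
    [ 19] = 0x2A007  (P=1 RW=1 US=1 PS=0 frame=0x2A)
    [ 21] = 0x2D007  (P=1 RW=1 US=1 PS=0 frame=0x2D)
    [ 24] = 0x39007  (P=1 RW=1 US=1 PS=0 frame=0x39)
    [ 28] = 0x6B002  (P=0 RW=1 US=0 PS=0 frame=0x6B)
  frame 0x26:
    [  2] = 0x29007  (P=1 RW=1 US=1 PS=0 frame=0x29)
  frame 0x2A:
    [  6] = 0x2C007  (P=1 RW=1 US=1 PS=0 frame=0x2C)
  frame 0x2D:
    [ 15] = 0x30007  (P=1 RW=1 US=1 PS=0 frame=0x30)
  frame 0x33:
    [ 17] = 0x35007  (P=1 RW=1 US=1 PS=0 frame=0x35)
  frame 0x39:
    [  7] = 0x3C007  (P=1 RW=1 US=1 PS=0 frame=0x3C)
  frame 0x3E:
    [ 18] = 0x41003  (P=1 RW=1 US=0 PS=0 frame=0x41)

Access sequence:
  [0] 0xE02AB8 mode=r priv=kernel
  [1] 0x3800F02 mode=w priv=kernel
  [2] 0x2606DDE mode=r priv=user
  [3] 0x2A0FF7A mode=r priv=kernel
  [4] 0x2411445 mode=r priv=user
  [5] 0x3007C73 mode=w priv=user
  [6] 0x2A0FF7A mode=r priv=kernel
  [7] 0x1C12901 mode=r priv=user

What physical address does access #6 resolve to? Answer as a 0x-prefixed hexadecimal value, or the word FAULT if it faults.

Per-access translation:
#0 VA=0xE02AB8 (r,kernel):
  lvl0: tbl 0x25, slot 7 ⇒ 0x26007 (P1/RW1/US1/PS0)
  lvl1: tbl 0x26, slot 2 ⇒ 0x29007 (P1/RW1/US1/PS0)
  → PA=0x29AB8  (2 entries read)
#1 VA=0x3800F02 (w,kernel):
  lvl0: tbl 0x25, slot 28 ⇒ 0x6B002 (P0/RW1/US0/PS0)
  ⇒ fault: PAGE_NOT_PRESENT  — 1 lookups
#2 VA=0x2606DDE (r,user):
  lvl0: tbl 0x25, slot 19 ⇒ 0x2A007 (P1/RW1/US1/PS0)
  lvl1: tbl 0x2A, slot 6 ⇒ 0x2C007 (P1/RW1/US1/PS0)
  → PA=0x2CDDE  (2 entries read)
#3 VA=0x2A0FF7A (r,kernel):
  lvl0: tbl 0x25, slot 21 ⇒ 0x2D007 (P1/RW1/US1/PS0)
  lvl1: tbl 0x2D, slot 15 ⇒ 0x30007 (P1/RW1/US1/PS0)
  → PA=0x30F7A  (2 entries read)
#4 VA=0x2411445 (r,user):
  lvl0: tbl 0x25, slot 18 ⇒ 0x33007 (P1/RW1/US1/PS0)
  lvl1: tbl 0x33, slot 17 ⇒ 0x35007 (P1/RW1/US1/PS0)
  → PA=0x35445  (2 entries read)
#5 VA=0x3007C73 (w,user):
  lvl0: tbl 0x25, slot 24 ⇒ 0x39007 (P1/RW1/US1/PS0)
  lvl1: tbl 0x39, slot 7 ⇒ 0x3C007 (P1/RW1/US1/PS0)
  → PA=0x3CC73  (2 entries read)
#6 VA=0x2A0FF7A (r,kernel):
  TLB hit vpn=0x2A0F → PA=0x30F7A
#7 VA=0x1C12901 (r,user):
  lvl0: tbl 0x25, slot 14 ⇒ 0x3E007 (P1/RW1/US1/PS0)
  lvl1: tbl 0x3E, slot 18 ⇒ 0x41003 (P1/RW1/US0/PS0)
  ⇒ fault: PROTECTION_VIOLATION  — 2 lookups

Access #6 PA: 0x30F7A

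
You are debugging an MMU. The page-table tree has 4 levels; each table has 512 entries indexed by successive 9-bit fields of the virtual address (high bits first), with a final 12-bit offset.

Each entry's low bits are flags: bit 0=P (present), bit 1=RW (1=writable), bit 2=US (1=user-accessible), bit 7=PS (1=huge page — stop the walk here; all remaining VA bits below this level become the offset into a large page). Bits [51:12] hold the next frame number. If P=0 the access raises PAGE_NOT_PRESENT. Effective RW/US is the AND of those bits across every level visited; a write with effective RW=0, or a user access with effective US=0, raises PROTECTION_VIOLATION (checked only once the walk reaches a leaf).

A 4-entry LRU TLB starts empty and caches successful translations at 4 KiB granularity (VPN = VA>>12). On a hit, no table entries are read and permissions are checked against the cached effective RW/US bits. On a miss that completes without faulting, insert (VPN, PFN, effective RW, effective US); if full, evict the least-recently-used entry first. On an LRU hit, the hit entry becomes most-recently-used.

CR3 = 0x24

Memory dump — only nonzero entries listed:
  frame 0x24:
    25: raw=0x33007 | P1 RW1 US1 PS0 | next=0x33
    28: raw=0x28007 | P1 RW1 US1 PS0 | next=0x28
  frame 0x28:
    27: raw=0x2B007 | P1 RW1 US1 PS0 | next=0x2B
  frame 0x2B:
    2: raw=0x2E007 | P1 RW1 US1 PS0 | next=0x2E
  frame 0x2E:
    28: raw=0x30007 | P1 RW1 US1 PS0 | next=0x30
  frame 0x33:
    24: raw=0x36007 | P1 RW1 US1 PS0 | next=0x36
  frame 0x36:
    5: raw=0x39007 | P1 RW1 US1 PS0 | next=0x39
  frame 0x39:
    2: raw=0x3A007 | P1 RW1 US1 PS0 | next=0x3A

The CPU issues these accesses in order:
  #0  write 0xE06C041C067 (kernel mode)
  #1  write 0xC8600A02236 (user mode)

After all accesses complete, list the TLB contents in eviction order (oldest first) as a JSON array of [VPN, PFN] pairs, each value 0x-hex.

Trace:
#0 VA=0xE06C041C067 (w,kernel):
  L0 @0x24[28] → 0x28007  P=1,RW=1,US=1,PS=0
  L1 @0x28[27] → 0x2B007  P=1,RW=1,US=1,PS=0
  L2 @0x2B[2] → 0x2E007  P=1,RW=1,US=1,PS=0
  L3 @0x2E[28] → 0x30007  P=1,RW=1,US=1,PS=0
  ⇒ phys 0x30067  [4 reads]
#1 VA=0xC8600A02236 (w,user):
  L0 @0x24[25] → 0x33007  P=1,RW=1,US=1,PS=0
  L1 @0x33[24] → 0x36007  P=1,RW=1,US=1,PS=0
  L2 @0x36[5] → 0x39007  P=1,RW=1,US=1,PS=0
  L3 @0x39[2] → 0x3A007  P=1,RW=1,US=1,PS=0
  ⇒ phys 0x3A236  [4 reads]

TLB: [["0xE06C041C", "0x30"], ["0xC8600A02", "0x3A"]]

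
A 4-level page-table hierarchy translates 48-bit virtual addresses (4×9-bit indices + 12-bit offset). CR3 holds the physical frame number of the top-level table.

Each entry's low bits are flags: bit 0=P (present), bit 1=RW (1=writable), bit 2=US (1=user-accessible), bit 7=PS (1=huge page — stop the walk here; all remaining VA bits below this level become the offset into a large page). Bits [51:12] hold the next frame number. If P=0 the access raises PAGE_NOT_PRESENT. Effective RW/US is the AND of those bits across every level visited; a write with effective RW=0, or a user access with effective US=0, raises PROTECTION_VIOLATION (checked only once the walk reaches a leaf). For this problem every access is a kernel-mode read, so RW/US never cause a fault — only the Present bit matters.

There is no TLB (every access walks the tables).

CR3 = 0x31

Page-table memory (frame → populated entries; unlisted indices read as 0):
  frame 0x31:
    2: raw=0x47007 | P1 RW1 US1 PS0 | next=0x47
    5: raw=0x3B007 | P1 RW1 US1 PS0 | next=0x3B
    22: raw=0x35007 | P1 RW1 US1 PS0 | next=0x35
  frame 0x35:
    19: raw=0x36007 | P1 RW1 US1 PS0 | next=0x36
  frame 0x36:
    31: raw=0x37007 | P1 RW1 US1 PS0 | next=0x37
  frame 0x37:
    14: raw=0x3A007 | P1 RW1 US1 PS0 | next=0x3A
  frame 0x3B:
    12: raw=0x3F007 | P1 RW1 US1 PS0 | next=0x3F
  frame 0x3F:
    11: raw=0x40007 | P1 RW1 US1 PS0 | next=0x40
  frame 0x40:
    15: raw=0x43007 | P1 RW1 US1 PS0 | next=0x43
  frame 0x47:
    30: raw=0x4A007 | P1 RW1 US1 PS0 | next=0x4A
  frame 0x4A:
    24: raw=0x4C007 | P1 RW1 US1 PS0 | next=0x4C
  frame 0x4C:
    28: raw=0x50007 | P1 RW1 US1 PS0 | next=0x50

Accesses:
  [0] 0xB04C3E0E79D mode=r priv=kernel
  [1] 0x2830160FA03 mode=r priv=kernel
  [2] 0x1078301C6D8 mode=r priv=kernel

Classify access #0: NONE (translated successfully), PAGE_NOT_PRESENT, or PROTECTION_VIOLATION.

Walk each access:
#0 VA=0xB04C3E0E79D (r,kernel):
  lvl0: tbl 0x31, slot 22 ⇒ 0x35007 (P1/RW1/US1/PS0)
  lvl1: tbl 0x35, slot 19 ⇒ 0x36007 (P1/RW1/US1/PS0)
  lvl2: tbl 0x36, slot 31 ⇒ 0x37007 (P1/RW1/US1/PS0)
  lvl3: tbl 0x37, slot 14 ⇒ 0x3A007 (P1/RW1/US1/PS0)
  → PA=0x3A79D  (4 entries read)
#1 VA=0x2830160FA03 (r,kernel):
  lvl0: tbl 0x31, slot 5 ⇒ 0x3B007 (P1/RW1/US1/PS0)
  lvl1: tbl 0x3B, slot 12 ⇒ 0x3F007 (P1/RW1/US1/PS0)
  lvl2: tbl 0x3F, slot 11 ⇒ 0x40007 (P1/RW1/US1/PS0)
  lvl3: tbl 0x40, slot 15 ⇒ 0x43007 (P1/RW1/US1/PS0)
  → PA=0x43A03  (4 entries read)
#2 VA=0x1078301C6D8 (r,kernel):
  lvl0: tbl 0x31, slot 2 ⇒ 0x47007 (P1/RW1/US1/PS0)
  lvl1: tbl 0x47, slot 30 ⇒ 0x4A007 (P1/RW1/US1/PS0)
  lvl2: tbl 0x4A, slot 24 ⇒ 0x4C007 (P1/RW1/US1/PS0)
  lvl3: tbl 0x4C, slot 28 ⇒ 0x50007 (P1/RW1/US1/PS0)
  → PA=0x506D8  (4 entries read)

Access #0 fault: NONE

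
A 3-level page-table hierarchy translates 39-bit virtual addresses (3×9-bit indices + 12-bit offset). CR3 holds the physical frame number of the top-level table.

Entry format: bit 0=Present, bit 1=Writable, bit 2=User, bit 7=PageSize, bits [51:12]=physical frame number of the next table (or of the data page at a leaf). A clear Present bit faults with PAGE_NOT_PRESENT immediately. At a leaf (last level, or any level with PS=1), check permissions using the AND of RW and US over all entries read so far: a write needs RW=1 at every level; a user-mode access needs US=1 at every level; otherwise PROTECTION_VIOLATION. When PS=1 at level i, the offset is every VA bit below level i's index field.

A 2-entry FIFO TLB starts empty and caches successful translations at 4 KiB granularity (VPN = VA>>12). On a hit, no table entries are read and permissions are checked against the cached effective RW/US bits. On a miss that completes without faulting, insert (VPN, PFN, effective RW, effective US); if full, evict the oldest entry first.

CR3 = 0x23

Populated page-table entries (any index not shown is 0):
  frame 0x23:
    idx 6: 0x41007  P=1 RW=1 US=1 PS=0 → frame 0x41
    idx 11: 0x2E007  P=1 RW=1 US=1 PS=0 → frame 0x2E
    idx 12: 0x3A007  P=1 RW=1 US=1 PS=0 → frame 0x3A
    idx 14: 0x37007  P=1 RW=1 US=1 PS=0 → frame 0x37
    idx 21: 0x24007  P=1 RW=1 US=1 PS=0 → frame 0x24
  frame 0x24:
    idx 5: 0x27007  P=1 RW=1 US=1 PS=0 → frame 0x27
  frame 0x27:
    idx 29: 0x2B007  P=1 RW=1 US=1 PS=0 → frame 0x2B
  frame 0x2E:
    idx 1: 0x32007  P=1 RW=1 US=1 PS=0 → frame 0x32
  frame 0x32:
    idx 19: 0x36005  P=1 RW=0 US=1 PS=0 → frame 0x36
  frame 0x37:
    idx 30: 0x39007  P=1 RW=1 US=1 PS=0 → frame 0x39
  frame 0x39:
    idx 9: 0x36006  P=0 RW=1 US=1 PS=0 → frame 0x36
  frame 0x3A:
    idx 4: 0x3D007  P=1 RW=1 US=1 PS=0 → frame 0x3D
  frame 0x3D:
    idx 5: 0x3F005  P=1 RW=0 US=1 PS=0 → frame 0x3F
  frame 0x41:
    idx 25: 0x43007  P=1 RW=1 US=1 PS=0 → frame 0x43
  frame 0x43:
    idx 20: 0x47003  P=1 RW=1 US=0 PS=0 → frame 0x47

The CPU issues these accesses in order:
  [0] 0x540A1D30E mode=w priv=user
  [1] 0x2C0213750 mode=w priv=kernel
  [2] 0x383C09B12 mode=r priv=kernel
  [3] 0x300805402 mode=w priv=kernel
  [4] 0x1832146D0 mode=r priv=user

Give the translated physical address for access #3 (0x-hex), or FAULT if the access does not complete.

Trace:
#0 VA=0x540A1D30E (w,user):
  L0 @0x23[21] → 0x24007  P=1,RW=1,US=1,PS=0
  L1 @0x24[5] → 0x27007  P=1,RW=1,US=1,PS=0
  L2 @0x27[29] → 0x2B007  P=1,RW=1,US=1,PS=0
  ⇒ phys 0x2B30E  [3 reads]
#1 VA=0x2C0213750 (w,kernel):
  L0 @0x23[11] → 0x2E007  P=1,RW=1,US=1,PS=0
  L1 @0x2E[1] → 0x32007  P=1,RW=1,US=1,PS=0
  L2 @0x32[19] → 0x36005  P=1,RW=0,US=1,PS=0
  ✗ PROTECTION_VIOLATION  [3 reads]
#2 VA=0x383C09B12 (r,kernel):
  L0 @0x23[14] → 0x37007  P=1,RW=1,US=1,PS=0
  L1 @0x37[30] → 0x39007  P=1,RW=1,US=1,PS=0
  L2 @0x39[9] → 0x36006  P=0,RW=1,US=1,PS=0
  ✗ PAGE_NOT_PRESENT  [3 reads]
#3 VA=0x300805402 (w,kernel):
  L0 @0x23[12] → 0x3A007  P=1,RW=1,US=1,PS=0
  L1 @0x3A[4] → 0x3D007  P=1,RW=1,US=1,PS=0
  L2 @0x3D[5] → 0x3F005  P=1,RW=0,US=1,PS=0
  ✗ PROTECTION_VIOLATION  [3 reads]
#4 VA=0x1832146D0 (r,user):
  L0 @0x23[6] → 0x41007  P=1,RW=1,US=1,PS=0
  L1 @0x41[25] → 0x43007  P=1,RW=1,US=1,PS=0
  L2 @0x43[20] → 0x47003  P=1,RW=1,US=0,PS=0
  ✗ PROTECTION_VIOLATION  [3 reads]

Access #3 PA: FAULT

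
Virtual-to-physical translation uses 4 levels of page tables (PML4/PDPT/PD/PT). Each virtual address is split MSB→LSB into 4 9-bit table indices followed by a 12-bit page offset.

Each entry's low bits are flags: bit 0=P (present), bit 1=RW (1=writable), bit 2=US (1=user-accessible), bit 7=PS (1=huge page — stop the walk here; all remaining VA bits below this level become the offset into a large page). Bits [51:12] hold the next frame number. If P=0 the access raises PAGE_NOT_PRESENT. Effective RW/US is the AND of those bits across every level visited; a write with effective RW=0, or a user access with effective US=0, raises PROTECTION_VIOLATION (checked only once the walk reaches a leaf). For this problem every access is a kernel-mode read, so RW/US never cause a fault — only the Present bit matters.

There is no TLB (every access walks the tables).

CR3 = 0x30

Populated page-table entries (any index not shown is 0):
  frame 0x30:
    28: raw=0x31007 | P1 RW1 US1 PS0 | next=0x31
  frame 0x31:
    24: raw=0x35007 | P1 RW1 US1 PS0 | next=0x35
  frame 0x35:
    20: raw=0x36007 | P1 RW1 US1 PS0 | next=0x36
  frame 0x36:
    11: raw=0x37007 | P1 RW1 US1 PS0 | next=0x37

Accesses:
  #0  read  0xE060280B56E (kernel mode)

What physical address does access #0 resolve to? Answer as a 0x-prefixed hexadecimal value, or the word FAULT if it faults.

Trace:
#0 VA=0xE060280B56E (r,kernel):
  [0] read 0x30 idx=28: raw=0x31007 flags P=1 W=1 U=1 S=0
  [1] read 0x31 idx=24: raw=0x35007 flags P=1 W=1 U=1 S=0
  [2] read 0x35 idx=20: raw=0x36007 flags P=1 W=1 U=1 S=0
  [3] read 0x36 idx=11: raw=0x37007 flags P=1 W=1 U=1 S=0
  ⇒ phys 0x3756E  [4 reads]

Access #0 PA: 0x3756E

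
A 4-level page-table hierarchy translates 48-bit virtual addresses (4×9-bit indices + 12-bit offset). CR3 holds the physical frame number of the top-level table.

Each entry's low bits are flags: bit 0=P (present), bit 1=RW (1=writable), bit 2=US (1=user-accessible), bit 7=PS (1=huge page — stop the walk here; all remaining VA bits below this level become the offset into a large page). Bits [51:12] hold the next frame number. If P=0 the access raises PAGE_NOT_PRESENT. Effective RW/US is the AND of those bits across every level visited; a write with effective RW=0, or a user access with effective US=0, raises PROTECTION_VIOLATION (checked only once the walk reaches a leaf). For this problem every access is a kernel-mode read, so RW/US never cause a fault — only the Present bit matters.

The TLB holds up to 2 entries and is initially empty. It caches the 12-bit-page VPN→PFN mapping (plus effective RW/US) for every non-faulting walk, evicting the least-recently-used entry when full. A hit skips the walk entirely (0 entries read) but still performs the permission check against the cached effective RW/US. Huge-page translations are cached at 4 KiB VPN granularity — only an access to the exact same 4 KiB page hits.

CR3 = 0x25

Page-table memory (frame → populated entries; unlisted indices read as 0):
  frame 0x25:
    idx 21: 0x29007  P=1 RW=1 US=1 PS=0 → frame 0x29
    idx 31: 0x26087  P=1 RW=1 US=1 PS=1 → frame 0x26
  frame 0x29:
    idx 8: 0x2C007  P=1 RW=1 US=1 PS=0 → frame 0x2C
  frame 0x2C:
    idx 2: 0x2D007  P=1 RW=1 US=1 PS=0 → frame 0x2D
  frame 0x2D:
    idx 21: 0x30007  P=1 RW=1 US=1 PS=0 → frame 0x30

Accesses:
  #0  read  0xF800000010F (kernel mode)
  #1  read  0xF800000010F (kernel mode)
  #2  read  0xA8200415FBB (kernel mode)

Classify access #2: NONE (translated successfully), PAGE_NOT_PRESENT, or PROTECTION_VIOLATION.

Walk each access:
#0 VA=0xF800000010F (r,kernel):
  L0: frame=0x25 idx=31 entry=0x26087 [P=1 RW=1 US=1 PS=1]
  ⇒ phys 0x2610F (huge @L0)  [1 reads]
#1 VA=0xF800000010F (r,kernel):
  TLB hit vpn=0xF8000000 → PA=0x2610F
#2 VA=0xA8200415FBB (r,kernel):
  L0: frame=0x25 idx=21 entry=0x29007 [P=1 RW=1 US=1 PS=0]
  L1: frame=0x29 idx=8 entry=0x2C007 [P=1 RW=1 US=1 PS=0]
  L2: frame=0x2C idx=2 entry=0x2D007 [P=1 RW=1 US=1 PS=0]
  L3: frame=0x2D idx=21 entry=0x30007 [P=1 RW=1 US=1 PS=0]
  ⇒ phys 0x30FBB  [4 reads]

Access #2 fault: NONE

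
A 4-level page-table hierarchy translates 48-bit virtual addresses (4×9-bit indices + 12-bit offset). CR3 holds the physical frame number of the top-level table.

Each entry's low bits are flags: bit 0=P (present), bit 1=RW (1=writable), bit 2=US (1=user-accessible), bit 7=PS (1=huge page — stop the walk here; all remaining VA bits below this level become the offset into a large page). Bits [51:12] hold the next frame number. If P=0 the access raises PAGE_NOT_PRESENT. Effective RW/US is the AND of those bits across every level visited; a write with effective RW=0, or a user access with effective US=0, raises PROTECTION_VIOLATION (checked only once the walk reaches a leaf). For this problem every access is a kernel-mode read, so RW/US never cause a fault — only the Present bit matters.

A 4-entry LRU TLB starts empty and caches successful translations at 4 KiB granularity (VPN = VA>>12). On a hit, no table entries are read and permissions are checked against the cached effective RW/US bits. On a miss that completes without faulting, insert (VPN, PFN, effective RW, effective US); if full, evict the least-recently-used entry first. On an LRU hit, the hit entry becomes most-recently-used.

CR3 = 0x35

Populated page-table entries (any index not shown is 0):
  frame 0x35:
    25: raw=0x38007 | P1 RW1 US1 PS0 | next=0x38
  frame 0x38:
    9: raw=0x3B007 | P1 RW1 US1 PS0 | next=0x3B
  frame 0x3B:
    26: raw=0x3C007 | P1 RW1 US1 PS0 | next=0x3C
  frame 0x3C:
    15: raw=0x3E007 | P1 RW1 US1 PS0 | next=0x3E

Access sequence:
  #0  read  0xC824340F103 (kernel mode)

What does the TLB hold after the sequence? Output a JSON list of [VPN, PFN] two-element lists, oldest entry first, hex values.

Trace:
#0 VA=0xC824340F103 (r,kernel):
  [0] read 0x35 idx=25: raw=0x38007 flags P=1 W=1 U=1 S=0
  [1] read 0x38 idx=9: raw=0x3B007 flags P=1 W=1 U=1 S=0
  [2] read 0x3B idx=26: raw=0x3C007 flags P=1 W=1 U=1 S=0
  [3] read 0x3C idx=15: raw=0x3E007 flags P=1 W=1 U=1 S=0
  ⇒ phys 0x3E103  [4 reads]

TLB: [["0xC824340F", "0x3E"]]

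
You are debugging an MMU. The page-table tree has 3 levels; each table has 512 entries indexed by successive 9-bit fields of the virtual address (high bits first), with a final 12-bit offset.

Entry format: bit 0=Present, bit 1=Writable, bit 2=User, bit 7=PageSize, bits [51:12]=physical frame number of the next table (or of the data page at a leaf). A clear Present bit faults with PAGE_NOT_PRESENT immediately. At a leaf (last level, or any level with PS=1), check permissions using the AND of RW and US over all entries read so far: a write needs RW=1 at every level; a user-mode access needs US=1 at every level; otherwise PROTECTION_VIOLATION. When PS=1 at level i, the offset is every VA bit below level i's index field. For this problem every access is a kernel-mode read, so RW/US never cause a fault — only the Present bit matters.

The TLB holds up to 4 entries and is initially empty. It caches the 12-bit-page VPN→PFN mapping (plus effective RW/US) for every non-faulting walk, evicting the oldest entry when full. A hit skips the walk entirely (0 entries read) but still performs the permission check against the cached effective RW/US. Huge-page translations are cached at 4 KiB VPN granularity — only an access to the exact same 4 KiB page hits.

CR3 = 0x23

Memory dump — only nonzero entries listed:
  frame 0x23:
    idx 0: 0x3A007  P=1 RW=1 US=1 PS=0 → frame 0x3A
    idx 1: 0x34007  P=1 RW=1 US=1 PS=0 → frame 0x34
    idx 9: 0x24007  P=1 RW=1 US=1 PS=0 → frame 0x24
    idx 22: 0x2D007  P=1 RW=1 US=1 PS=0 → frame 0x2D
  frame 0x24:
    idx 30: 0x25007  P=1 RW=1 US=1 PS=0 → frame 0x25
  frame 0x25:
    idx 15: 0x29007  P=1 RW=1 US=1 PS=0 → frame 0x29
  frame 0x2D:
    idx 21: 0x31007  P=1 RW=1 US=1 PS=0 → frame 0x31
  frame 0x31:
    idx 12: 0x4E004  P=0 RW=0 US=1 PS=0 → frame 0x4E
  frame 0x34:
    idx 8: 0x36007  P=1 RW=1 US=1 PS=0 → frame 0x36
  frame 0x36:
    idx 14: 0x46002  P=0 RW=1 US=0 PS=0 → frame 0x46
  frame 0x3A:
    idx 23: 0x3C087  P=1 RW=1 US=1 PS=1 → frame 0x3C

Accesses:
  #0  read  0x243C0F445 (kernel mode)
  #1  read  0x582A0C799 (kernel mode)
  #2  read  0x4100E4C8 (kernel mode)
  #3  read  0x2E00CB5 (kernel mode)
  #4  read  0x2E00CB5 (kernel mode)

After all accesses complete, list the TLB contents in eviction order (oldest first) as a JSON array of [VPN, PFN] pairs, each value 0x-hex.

Walk each access:
#0 VA=0x243C0F445 (r,kernel):
  lvl0: tbl 0x23, slot 9 ⇒ 0x24007 (P1/RW1/US1/PS0)
  lvl1: tbl 0x24, slot 30 ⇒ 0x25007 (P1/RW1/US1/PS0)
  lvl2: tbl 0x25, slot 15 ⇒ 0x29007 (P1/RW1/US1/PS0)
  ⇒ phys 0x29445  [3 reads]
#1 VA=0x582A0C799 (r,kernel):
  lvl0: tbl 0x23, slot 22 ⇒ 0x2D007 (P1/RW1/US1/PS0)
  lvl1: tbl 0x2D, slot 21 ⇒ 0x31007 (P1/RW1/US1/PS0)
  lvl2: tbl 0x31, slot 12 ⇒ 0x4E004 (P0/RW0/US1/PS0)
  → PAGE_NOT_PRESENT  (3 entries read)
#2 VA=0x4100E4C8 (r,kernel):
  lvl0: tbl 0x23, slot 1 ⇒ 0x34007 (P1/RW1/US1/PS0)
  lvl1: tbl 0x34, slot 8 ⇒ 0x36007 (P1/RW1/US1/PS0)
  lvl2: tbl 0x36, slot 14 ⇒ 0x46002 (P0/RW1/US0/PS0)
  → PAGE_NOT_PRESENT  (3 entries read)
#3 VA=0x2E00CB5 (r,kernel):
  lvl0: tbl 0x23, slot 0 ⇒ 0x3A007 (P1/RW1/US1/PS0)
  lvl1: tbl 0x3A, slot 23 ⇒ 0x3C087 (P1/RW1/US1/PS1)
  ⇒ phys 0x3CCB5 (huge @L1)  [2 reads]
#4 VA=0x2E00CB5 (r,kernel):
  TLB hit vpn=0x2E00 → PA=0x3CCB5

TLB: [["0x243C0F", "0x29"], ["0x2E00", "0x3C"]]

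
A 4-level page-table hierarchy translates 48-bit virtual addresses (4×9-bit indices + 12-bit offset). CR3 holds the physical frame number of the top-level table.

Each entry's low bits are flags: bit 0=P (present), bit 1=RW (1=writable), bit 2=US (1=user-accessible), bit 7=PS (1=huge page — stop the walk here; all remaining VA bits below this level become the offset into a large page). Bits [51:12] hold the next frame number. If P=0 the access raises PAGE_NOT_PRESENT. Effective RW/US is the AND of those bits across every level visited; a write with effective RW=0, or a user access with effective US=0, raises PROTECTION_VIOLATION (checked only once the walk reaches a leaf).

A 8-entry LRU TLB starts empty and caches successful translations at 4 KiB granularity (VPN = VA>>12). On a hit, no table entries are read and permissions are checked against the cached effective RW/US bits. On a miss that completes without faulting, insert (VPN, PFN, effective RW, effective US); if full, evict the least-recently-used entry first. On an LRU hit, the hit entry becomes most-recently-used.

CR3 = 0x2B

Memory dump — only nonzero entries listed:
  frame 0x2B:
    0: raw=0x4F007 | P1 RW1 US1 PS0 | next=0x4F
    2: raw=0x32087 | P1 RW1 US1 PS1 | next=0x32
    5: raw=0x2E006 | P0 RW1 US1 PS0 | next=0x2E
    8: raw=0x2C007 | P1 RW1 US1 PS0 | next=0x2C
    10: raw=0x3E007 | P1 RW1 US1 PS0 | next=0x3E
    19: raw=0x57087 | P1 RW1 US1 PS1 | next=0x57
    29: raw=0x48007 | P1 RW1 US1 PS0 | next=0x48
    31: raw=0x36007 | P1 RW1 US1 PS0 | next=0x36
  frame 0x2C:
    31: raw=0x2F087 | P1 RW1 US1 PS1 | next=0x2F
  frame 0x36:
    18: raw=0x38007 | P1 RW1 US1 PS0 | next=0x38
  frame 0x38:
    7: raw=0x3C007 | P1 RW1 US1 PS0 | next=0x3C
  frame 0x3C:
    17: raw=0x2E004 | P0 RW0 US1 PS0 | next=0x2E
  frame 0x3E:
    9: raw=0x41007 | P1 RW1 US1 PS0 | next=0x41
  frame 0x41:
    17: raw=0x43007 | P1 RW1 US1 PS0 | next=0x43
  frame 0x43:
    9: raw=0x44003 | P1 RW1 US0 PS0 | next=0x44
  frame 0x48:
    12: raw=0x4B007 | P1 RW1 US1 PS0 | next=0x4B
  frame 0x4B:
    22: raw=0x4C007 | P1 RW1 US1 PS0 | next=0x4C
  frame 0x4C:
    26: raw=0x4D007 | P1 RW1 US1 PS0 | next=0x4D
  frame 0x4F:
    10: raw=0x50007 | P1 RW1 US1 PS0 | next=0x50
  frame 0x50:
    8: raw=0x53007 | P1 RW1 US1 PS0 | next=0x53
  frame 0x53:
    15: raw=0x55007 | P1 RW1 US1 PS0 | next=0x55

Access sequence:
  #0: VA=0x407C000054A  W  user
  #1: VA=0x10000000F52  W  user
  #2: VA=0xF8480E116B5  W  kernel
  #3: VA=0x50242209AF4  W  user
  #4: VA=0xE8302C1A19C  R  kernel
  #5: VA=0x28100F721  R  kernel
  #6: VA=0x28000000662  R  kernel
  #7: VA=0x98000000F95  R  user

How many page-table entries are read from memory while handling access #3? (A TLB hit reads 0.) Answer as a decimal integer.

Trace:
#0 VA=0x407C000054A (w,user):
  L0: frame=0x2B idx=8 entry=0x2C007 [P=1 RW=1 US=1 PS=0]
  L1: frame=0x2C idx=31 entry=0x2F087 [P=1 RW=1 US=1 PS=1]
  ✓ 0x2F54A (huge @L1)  — 2 lookups
#1 VA=0x10000000F52 (w,user):
  L0: frame=0x2B idx=2 entry=0x32087 [P=1 RW=1 US=1 PS=1]
  ✓ 0x32F52 (huge @L0)  — 1 lookups
#2 VA=0xF8480E116B5 (w,kernel):
  L0: frame=0x2B idx=31 entry=0x36007 [P=1 RW=1 US=1 PS=0]
  L1: frame=0x36 idx=18 entry=0x38007 [P=1 RW=1 US=1 PS=0]
  L2: frame=0x38 idx=7 entry=0x3C007 [P=1 RW=1 US=1 PS=0]
  L3: frame=0x3C idx=17 entry=0x2E004 [P=0 RW=0 US=1 PS=0]
  ✗ PAGE_NOT_PRESENT  [4 reads]
#3 VA=0x50242209AF4 (w,user):
  L0: frame=0x2B idx=10 entry=0x3E007 [P=1 RW=1 US=1 PS=0]
  L1: frame=0x3E idx=9 entry=0x41007 [P=1 RW=1 US=1 PS=0]
  L2: frame=0x41 idx=17 entry=0x43007 [P=1 RW=1 US=1 PS=0]
  L3: frame=0x43 idx=9 entry=0x44003 [P=1 RW=1 US=0 PS=0]
  ✗ PROTECTION_VIOLATION  [4 reads]
#4 VA=0xE8302C1A19C (r,kernel):
  L0: frame=0x2B idx=29 entry=0x48007 [P=1 RW=1 US=1 PS=0]
  L1: frame=0x48 idx=12 entry=0x4B007 [P=1 RW=1 US=1 PS=0]
  L2: frame=0x4B idx=22 entry=0x4C007 [P=1 RW=1 US=1 PS=0]
  L3: frame=0x4C idx=26 entry=0x4D007 [P=1 RW=1 US=1 PS=0]
  ✓ 0x4D19C  — 4 lookups
#5 VA=0x28100F721 (r,kernel):
  L0: frame=0x2B idx=0 entry=0x4F007 [P=1 RW=1 US=1 PS=0]
  L1: frame=0x4F idx=10 entry=0x50007 [P=1 RW=1 US=1 PS=0]
  L2: frame=0x50 idx=8 entry=0x53007 [P=1 RW=1 US=1 PS=0]
  L3: frame=0x53 idx=15 entry=0x55007 [P=1 RW=1 US=1 PS=0]
  ✓ 0x55721  — 4 lookups
#6 VA=0x28000000662 (r,kernel):
  L0: frame=0x2B idx=5 entry=0x2E006 [P=0 RW=1 US=1 PS=0]
  ✗ PAGE_NOT_PRESENT  [1 reads]
#7 VA=0x98000000F95 (r,user):
  L0: frame=0x2B idx=19 entry=0x57087 [P=1 RW=1 US=1 PS=1]
  ✓ 0x57F95 (huge @L0)  — 1 lookups

Entries read for #3: 4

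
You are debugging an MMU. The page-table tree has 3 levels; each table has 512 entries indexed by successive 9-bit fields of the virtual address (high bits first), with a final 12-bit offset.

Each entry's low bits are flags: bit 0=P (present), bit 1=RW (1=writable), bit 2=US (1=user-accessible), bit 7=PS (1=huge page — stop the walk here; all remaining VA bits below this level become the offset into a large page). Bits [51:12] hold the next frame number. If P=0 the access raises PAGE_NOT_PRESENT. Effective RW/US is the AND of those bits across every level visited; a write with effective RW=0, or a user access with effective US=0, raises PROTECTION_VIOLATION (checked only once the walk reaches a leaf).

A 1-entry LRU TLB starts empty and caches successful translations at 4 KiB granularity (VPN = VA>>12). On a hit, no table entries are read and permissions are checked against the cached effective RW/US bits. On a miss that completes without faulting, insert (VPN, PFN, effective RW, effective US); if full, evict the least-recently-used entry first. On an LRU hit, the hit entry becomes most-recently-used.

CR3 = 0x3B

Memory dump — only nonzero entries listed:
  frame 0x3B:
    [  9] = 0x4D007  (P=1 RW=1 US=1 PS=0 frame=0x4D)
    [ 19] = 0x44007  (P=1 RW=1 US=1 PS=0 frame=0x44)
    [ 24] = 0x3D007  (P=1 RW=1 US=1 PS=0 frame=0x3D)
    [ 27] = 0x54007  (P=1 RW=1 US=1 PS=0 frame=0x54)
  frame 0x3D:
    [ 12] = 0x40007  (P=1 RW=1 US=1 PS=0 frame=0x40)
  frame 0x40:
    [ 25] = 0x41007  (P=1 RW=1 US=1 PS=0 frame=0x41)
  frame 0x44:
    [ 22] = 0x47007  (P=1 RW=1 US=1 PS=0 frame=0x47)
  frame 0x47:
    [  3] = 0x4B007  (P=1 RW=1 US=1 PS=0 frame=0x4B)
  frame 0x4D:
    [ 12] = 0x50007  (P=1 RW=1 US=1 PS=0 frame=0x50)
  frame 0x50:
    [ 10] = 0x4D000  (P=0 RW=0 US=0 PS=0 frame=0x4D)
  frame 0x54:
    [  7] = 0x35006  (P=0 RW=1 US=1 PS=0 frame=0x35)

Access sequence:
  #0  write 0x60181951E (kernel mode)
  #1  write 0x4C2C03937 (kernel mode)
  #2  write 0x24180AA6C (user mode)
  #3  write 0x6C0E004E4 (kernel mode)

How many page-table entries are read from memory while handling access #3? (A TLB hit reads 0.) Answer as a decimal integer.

Trace:
#0 VA=0x60181951E (w,kernel):
  lvl0: tbl 0x3B, slot 24 ⇒ 0x3D007 (P1/RW1/US1/PS0)
  lvl1: tbl 0x3D, slot 12 ⇒ 0x40007 (P1/RW1/US1/PS0)
  lvl2: tbl 0x40, slot 25 ⇒ 0x41007 (P1/RW1/US1/PS0)
  ✓ 0x4151E  — 3 lookups
#1 VA=0x4C2C03937 (w,kernel):
  lvl0: tbl 0x3B, slot 19 ⇒ 0x44007 (P1/RW1/US1/PS0)
  lvl1: tbl 0x44, slot 22 ⇒ 0x47007 (P1/RW1/US1/PS0)
  lvl2: tbl 0x47, slot 3 ⇒ 0x4B007 (P1/RW1/US1/PS0)
  ✓ 0x4B937  — 3 lookups
#2 VA=0x24180AA6C (w,user):
  lvl0: tbl 0x3B, slot 9 ⇒ 0x4D007 (P1/RW1/US1/PS0)
  lvl1: tbl 0x4D, slot 12 ⇒ 0x50007 (P1/RW1/US1/PS0)
  lvl2: tbl 0x50, slot 10 ⇒ 0x4D000 (P0/RW0/US0/PS0)
  → PAGE_NOT_PRESENT  (3 entries read)
#3 VA=0x6C0E004E4 (w,kernel):
  lvl0: tbl 0x3B, slot 27 ⇒ 0x54007 (P1/RW1/US1/PS0)
  lvl1: tbl 0x54, slot 7 ⇒ 0x35006 (P0/RW1/US1/PS0)
  → PAGE_NOT_PRESENT  (2 entries read)

Entries read for #3: 2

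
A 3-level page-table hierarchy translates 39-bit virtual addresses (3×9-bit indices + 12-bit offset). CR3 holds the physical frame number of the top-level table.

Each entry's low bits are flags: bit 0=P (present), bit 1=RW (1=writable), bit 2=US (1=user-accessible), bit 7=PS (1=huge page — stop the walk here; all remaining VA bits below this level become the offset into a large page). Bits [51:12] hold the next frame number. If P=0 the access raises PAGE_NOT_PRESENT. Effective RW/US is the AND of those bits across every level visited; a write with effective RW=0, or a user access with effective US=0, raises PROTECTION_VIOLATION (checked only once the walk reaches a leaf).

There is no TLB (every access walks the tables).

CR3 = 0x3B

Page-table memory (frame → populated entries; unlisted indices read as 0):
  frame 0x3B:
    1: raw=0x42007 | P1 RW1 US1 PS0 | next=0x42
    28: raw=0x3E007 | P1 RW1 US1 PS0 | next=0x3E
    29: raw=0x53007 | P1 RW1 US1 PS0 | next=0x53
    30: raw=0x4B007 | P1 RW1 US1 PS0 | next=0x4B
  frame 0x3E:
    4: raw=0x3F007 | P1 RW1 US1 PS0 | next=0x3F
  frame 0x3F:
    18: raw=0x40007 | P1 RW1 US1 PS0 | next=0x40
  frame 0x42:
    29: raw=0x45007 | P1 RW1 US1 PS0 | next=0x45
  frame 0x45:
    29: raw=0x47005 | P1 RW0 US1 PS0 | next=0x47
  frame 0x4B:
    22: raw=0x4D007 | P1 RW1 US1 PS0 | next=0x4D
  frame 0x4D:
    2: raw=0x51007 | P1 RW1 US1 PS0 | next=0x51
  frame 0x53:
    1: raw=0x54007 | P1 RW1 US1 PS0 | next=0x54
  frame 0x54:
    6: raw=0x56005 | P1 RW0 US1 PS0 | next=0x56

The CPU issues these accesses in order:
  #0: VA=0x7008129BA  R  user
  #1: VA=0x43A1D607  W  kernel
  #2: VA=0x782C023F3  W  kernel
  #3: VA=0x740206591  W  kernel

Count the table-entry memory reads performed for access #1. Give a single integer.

Per-access translation:
#0 VA=0x7008129BA (r,user):
  L0 @0x3B[28] → 0x3E007  P=1,RW=1,US=1,PS=0
  L1 @0x3E[4] → 0x3F007  P=1,RW=1,US=1,PS=0
  L2 @0x3F[18] → 0x40007  P=1,RW=1,US=1,PS=0
  ⇒ phys 0x409BA  [3 reads]
#1 VA=0x43A1D607 (w,kernel):
  L0 @0x3B[1] → 0x42007  P=1,RW=1,US=1,PS=0
  L1 @0x42[29] → 0x45007  P=1,RW=1,US=1,PS=0
  L2 @0x45[29] → 0x47005  P=1,RW=0,US=1,PS=0
  → PROTECTION_VIOLATION  (3 entries read)
#2 VA=0x782C023F3 (w,kernel):
  L0 @0x3B[30] → 0x4B007  P=1,RW=1,US=1,PS=0
  L1 @0x4B[22] → 0x4D007  P=1,RW=1,US=1,PS=0
  L2 @0x4D[2] → 0x51007  P=1,RW=1,US=1,PS=0
  ⇒ phys 0x513F3  [3 reads]
#3 VA=0x740206591 (w,kernel):
  L0 @0x3B[29] → 0x53007  P=1,RW=1,US=1,PS=0
  L1 @0x53[1] → 0x54007  P=1,RW=1,US=1,PS=0
  L2 @0x54[6] → 0x56005  P=1,RW=0,US=1,PS=0
  → PROTECTION_VIOLATION  (3 entries read)

Entries read for #1: 3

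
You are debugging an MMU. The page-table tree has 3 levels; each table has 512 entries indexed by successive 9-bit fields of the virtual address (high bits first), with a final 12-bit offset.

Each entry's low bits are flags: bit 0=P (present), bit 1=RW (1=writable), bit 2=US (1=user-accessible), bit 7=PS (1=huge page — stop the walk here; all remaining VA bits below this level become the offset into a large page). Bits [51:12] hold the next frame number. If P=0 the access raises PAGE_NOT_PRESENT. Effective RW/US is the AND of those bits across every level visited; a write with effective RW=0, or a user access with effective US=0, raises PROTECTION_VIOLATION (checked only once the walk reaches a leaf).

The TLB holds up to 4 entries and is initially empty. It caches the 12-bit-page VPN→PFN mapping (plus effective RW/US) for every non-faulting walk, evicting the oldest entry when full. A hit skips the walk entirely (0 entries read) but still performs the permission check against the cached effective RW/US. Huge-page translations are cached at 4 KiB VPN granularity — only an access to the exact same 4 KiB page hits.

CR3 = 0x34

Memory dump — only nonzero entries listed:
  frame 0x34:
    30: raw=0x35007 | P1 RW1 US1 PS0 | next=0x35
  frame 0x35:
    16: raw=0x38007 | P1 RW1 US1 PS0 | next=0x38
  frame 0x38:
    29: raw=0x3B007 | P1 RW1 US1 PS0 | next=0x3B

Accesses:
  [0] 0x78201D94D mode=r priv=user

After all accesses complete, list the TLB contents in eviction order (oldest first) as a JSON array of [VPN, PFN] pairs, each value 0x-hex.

Walk each access:
#0 VA=0x78201D94D (r,user):
  lvl0: tbl 0x34, slot 30 ⇒ 0x35007 (P1/RW1/US1/PS0)
  lvl1: tbl 0x35, slot 16 ⇒ 0x38007 (P1/RW1/US1/PS0)
  lvl2: tbl 0x38, slot 29 ⇒ 0x3B007 (P1/RW1/US1/PS0)
  ✓ 0x3B94D  — 3 lookups

TLB: [["0x78201D", "0x3B"]]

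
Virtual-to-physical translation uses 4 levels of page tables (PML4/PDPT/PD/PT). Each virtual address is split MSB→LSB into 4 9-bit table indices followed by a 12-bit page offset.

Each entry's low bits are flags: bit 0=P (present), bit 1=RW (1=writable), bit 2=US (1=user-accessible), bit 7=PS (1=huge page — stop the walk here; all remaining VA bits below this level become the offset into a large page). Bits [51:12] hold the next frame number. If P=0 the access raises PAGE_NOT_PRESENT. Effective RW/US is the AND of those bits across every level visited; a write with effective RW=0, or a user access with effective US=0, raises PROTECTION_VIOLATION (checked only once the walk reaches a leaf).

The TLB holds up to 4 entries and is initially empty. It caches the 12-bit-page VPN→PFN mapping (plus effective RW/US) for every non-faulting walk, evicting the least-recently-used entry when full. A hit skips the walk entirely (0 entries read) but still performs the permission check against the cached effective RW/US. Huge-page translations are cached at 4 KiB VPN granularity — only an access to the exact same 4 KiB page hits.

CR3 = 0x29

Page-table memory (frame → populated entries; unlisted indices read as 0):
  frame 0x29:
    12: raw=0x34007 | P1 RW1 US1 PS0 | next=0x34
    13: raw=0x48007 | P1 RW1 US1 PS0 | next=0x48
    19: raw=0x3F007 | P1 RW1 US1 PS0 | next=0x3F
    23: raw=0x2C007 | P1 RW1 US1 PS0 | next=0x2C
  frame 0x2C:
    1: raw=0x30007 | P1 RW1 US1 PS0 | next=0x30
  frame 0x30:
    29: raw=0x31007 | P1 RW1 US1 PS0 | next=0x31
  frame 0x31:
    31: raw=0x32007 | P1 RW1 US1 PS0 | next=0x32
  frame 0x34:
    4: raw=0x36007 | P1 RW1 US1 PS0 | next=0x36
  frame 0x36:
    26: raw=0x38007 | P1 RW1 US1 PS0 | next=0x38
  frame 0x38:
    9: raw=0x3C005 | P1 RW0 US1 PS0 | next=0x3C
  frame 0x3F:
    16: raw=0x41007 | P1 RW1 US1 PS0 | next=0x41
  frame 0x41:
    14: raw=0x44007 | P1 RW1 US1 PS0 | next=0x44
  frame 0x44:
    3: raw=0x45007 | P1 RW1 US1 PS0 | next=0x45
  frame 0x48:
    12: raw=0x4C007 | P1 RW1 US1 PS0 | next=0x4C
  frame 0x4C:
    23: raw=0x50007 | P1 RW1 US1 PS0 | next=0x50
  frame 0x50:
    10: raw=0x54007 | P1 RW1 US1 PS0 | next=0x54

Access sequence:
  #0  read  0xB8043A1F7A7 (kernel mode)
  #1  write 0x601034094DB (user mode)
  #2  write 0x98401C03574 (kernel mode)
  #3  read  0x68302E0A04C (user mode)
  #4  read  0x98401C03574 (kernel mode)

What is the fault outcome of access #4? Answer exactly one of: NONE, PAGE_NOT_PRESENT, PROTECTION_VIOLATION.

Per-access translation:
#0 VA=0xB8043A1F7A7 (r,kernel):
  [0] read 0x29 idx=23: raw=0x2C007 flags P=1 W=1 U=1 S=0
  [1] read 0x2C idx=1: raw=0x30007 flags P=1 W=1 U=1 S=0
  [2] read 0x30 idx=29: raw=0x31007 flags P=1 W=1 U=1 S=0
  [3] read 0x31 idx=31: raw=0x32007 flags P=1 W=1 U=1 S=0
  ⇒ phys 0x327A7  [4 reads]
#1 VA=0x601034094DB (w,user):
  [0] read 0x29 idx=12: raw=0x34007 flags P=1 W=1 U=1 S=0
  [1] read 0x34 idx=4: raw=0x36007 flags P=1 W=1 U=1 S=0
  [2] read 0x36 idx=26: raw=0x38007 flags P=1 W=1 U=1 S=0
  [3] read 0x38 idx=9: raw=0x3C005 flags P=1 W=0 U=1 S=0
  → PROTECTION_VIOLATION  (4 entries read)
#2 VA=0x98401C03574 (w,kernel):
  [0] read 0x29 idx=19: raw=0x3F007 flags P=1 W=1 U=1 S=0
  [1] read 0x3F idx=16: raw=0x41007 flags P=1 W=1 U=1 S=0
  [2] read 0x41 idx=14: raw=0x44007 flags P=1 W=1 U=1 S=0
  [3] read 0x44 idx=3: raw=0x45007 flags P=1 W=1 U=1 S=0
  ⇒ phys 0x45574  [4 reads]
#3 VA=0x68302E0A04C (r,user):
  [0] read 0x29 idx=13: raw=0x48007 flags P=1 W=1 U=1 S=0
  [1] read 0x48 idx=12: raw=0x4C007 flags P=1 W=1 U=1 S=0
  [2] read 0x4C idx=23: raw=0x50007 flags P=1 W=1 U=1 S=0
  [3] read 0x50 idx=10: raw=0x54007 flags P=1 W=1 U=1 S=0
  ⇒ phys 0x5404C  [4 reads]
#4 VA=0x98401C03574 (r,kernel):
  TLB hit vpn=0x98401C03 → PA=0x45574

Access #4 fault: NONE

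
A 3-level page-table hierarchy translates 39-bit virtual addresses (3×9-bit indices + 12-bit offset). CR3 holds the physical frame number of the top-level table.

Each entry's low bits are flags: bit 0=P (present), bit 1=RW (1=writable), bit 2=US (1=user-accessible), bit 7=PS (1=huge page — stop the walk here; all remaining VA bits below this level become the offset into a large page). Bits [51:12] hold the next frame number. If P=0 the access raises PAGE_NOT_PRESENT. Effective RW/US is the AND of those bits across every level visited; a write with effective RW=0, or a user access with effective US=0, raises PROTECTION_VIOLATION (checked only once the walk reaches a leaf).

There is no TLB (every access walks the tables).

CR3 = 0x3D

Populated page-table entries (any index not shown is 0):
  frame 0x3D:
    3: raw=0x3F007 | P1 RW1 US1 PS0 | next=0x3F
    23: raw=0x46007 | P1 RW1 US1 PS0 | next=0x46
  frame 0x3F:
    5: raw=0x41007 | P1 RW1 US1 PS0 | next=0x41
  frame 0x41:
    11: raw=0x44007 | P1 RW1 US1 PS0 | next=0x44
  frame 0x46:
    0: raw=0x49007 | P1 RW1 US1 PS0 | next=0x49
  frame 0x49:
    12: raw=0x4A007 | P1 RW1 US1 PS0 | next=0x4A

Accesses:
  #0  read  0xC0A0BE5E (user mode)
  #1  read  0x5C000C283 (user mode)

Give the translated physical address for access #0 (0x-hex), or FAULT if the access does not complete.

Per-access translation:
#0 VA=0xC0A0BE5E (r,user):
  L0 @0x3D[3] → 0x3F007  P=1,RW=1,US=1,PS=0
  L1 @0x3F[5] → 0x41007  P=1,RW=1,US=1,PS=0
  L2 @0x41[11] → 0x44007  P=1,RW=1,US=1,PS=0
  → PA=0x44E5E  (3 entries read)
#1 VA=0x5C000C283 (r,user):
  L0 @0x3D[23] → 0x46007  P=1,RW=1,US=1,PS=0
  L1 @0x46[0] → 0x49007  P=1,RW=1,US=1,PS=0
  L2 @0x49[12] → 0x4A007  P=1,RW=1,US=1,PS=0
  → PA=0x4A283  (3 entries read)

Access #0 PA: 0x44E5E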